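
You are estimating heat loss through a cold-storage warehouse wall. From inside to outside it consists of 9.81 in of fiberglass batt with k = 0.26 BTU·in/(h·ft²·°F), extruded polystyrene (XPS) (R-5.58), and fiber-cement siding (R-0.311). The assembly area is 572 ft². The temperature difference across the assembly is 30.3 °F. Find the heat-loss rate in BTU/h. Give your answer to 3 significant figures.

397 BTU/h

9.81/0.26 = 37.73
R_total = 37.73 + 5.58 + 0.311 = 43.62 ft²·°F·h/BTU
Q = A·ΔT/R = 572 × 30.3 / 43.62 = 397.3 BTU/h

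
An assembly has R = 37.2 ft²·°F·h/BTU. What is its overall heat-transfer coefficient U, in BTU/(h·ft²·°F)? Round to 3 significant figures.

U = 1/R = 1/37.2 = 0.02688

0.0269 BTU/(h·ft²·°F)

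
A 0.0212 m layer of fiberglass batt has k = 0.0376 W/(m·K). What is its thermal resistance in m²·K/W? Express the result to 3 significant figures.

R = L/k = 0.0212/0.0376 = 0.5638 m²·K/W

0.564 m²·K/W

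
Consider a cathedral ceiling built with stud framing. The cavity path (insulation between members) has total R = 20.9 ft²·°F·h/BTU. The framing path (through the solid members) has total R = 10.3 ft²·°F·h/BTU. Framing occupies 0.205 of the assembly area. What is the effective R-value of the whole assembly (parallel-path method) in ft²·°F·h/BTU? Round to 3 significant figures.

17.3 ft²·°F·h/BTU

U_eff = 0.795/20.9 + 0.205/10.3 = 0.03804 + 0.0199 = 0.05794
R_eff = 1/U_eff = 17.26 ft²·°F·h/BTU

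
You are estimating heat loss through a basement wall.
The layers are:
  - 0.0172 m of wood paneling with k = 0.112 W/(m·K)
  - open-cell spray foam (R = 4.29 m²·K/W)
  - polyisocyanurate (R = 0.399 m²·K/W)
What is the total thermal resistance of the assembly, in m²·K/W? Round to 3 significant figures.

0.0172/0.112 = 0.1536
R_total = 0.1536 + 4.29 + 0.399 = 4.843 m²·K/W

4.84 m²·K/W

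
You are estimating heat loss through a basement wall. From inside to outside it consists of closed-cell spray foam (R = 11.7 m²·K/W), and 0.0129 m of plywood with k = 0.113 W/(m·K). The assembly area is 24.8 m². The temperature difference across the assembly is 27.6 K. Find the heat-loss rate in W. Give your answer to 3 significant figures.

0.0129/0.113 = 0.1142
R_total = 11.7 + 0.1142 = 11.81 m²·K/W
Q = A·ΔT/R = 24.8 × 27.6 / 11.81 = 57.94 W

57.9 W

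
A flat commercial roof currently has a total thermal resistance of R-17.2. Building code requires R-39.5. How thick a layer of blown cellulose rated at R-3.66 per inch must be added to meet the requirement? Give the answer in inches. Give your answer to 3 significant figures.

ΔR = 39.5 − 17.2 = 22.3 ft²·°F·h/BTU
L = ΔR / (R/in) = 22.3/3.66 = 6.093 in

6.09 in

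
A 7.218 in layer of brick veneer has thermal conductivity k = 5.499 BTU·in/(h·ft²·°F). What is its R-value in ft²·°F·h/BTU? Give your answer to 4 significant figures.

1.313 ft²·°F·h/BTU

R = L/k = 7.218/5.499 = 1.3126 ft²·°F·h/BTU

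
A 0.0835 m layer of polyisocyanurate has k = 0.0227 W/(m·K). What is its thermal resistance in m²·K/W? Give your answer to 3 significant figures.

R = L/k = 0.0835/0.0227 = 3.678 m²·K/W

3.68 m²·K/W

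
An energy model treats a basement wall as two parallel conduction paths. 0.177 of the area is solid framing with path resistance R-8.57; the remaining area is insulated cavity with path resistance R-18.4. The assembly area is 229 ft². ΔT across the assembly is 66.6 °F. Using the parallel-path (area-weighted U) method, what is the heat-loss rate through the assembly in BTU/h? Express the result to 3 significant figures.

997 BTU/h

U_eff = 0.823/18.4 + 0.177/8.57 = 0.04473 + 0.02065 = 0.06538
R_eff = 1/U_eff = 15.29 ft²·°F·h/BTU
Q = 229 × 66.6 / 15.29 = 997.2 BTU/h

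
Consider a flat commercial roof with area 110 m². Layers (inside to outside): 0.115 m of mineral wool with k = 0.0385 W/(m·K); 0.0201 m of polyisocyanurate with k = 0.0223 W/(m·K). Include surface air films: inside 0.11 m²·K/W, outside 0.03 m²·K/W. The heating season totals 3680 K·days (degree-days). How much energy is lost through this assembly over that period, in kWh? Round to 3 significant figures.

2410 kWh

0.115/0.0385 = 2.987
0.0201/0.0223 = 0.9013
R_total = 0.11 + 2.987 + 0.9013 + 0.03 = 4.028 m²·K/W
E = A × HDD × 24 / R / 1000 = 110 × 3680 × 24 / 4.028 / 1000 = 2412 kWh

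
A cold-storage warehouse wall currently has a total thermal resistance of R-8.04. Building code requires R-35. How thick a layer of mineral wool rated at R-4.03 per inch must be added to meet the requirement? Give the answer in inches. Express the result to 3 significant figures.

6.69 in

ΔR = 35 − 8.04 = 26.96 ft²·°F·h/BTU
L = ΔR / (R/in) = 26.96/4.03 = 6.69 in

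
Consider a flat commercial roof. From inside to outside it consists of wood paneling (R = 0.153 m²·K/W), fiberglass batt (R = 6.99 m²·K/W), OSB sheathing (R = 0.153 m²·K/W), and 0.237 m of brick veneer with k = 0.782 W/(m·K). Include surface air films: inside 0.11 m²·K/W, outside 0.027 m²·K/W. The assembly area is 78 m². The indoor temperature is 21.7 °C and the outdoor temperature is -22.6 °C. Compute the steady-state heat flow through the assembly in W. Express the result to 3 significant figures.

447 W

0.237/0.782 = 0.3031
R_total = 0.11 + 0.153 + 6.99 + 0.153 + 0.3031 + 0.027 = 7.736 m²·K/W
Q = A·ΔT/R = 78 × (21.7 − (-22.6)) / 7.736 = 446.7 W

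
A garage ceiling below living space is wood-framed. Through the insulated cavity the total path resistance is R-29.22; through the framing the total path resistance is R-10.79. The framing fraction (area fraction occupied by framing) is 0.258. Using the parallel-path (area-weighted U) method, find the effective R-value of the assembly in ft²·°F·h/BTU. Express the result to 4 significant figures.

U_eff = 0.742/29.22 + 0.258/10.79 = 0.025394 + 0.023911 = 0.049305
R_eff = 1/U_eff = 20.282 ft²·°F·h/BTU

20.28 ft²·°F·h/BTU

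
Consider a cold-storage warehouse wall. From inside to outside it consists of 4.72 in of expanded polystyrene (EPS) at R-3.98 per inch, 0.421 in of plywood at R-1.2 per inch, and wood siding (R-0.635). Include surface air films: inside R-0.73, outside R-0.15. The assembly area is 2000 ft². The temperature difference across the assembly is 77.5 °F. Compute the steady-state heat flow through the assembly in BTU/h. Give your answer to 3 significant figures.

4.72 × 3.98 = 18.79
0.421 × 1.2 = 0.5052
R_total = 0.73 + 18.79 + 0.5052 + 0.635 + 0.15 = 20.81 ft²·°F·h/BTU
Q = A·ΔT/R = 2000 × 77.5 / 20.81 = 7450 BTU/h

7450 BTU/h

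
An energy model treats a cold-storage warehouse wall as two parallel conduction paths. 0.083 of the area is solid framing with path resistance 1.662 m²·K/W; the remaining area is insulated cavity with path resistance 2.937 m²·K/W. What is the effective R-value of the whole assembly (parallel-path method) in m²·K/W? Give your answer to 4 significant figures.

2.761 m²·K/W

U_eff = 0.917/2.937 + 0.083/1.662 = 0.31222 + 0.04994 = 0.36216
R_eff = 1/U_eff = 2.7612 m²·K/W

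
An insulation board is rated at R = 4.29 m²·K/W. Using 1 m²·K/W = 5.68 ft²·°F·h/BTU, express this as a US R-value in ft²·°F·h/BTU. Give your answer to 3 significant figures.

24.4 ft²·°F·h/BTU

R_US = 4.29 × 5.68 = 24.37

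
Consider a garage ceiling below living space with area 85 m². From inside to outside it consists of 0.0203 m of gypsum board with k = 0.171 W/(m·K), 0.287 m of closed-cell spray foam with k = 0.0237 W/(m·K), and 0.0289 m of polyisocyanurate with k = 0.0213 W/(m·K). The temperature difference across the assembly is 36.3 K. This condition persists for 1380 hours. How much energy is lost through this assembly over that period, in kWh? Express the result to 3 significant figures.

313 kWh

0.0203/0.171 = 0.1187
0.287/0.0237 = 12.11
0.0289/0.0213 = 1.357
R_total = 0.1187 + 12.11 + 1.357 = 13.59 m²·K/W
Q = 85 × 36.3 / 13.59 = 227.1 W
E = 227.1 W × 1380 h / 1000 = 313.4 kWh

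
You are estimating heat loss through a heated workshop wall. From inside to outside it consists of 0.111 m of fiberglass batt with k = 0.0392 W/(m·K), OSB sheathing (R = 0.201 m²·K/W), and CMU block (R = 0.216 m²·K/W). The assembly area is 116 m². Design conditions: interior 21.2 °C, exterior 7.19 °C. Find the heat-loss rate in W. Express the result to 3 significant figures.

0.111/0.0392 = 2.832
R_total = 2.832 + 0.201 + 0.216 = 3.249 m²·K/W
Q = A·ΔT/R = 116 × (21.2 − 7.19) / 3.249 = 500.3 W

500 W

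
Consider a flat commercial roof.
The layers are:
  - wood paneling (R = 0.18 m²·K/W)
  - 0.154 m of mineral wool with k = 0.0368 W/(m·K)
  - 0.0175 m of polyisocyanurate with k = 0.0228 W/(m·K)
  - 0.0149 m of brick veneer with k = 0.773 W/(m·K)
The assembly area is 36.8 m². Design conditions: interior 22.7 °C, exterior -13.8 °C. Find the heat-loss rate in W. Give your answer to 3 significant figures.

261 W

0.154/0.0368 = 4.185
0.0175/0.0228 = 0.7675
0.0149/0.773 = 0.01928
R_total = 0.18 + 4.185 + 0.7675 + 0.01928 = 5.152 m²·K/W
Q = A·ΔT/R = 36.8 × (22.7 − (-13.8)) / 5.152 = 260.7 W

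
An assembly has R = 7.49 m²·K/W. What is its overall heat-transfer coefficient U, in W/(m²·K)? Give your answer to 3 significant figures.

0.134 W/(m²·K)

U = 1/R = 1/7.49 = 0.1335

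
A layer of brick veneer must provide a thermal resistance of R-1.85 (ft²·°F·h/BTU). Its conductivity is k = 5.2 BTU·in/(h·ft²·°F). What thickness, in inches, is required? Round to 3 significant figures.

9.62 in

L = R × k = 1.85 × 5.2 = 9.62 in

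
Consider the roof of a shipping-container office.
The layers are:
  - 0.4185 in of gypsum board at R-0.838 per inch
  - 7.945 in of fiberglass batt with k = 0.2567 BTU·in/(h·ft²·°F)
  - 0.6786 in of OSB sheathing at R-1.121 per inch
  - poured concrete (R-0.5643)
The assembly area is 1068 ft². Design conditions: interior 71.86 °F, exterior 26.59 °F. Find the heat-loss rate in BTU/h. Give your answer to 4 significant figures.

0.4185 × 0.838 = 0.3507
7.945/0.2567 = 30.951
0.6786 × 1.121 = 0.76071
R_total = 0.3507 + 30.951 + 0.76071 + 0.5643 = 32.626 ft²·°F·h/BTU
Q = A·ΔT/R = 1068 × (71.86 − 26.59) / 32.626 = 1481.9 BTU/h

1482 BTU/h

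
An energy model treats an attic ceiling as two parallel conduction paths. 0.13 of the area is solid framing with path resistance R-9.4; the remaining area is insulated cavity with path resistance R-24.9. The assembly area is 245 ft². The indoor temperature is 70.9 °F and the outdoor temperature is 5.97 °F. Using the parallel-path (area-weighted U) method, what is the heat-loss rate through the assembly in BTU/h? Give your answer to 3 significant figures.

776 BTU/h

U_eff = 0.87/24.9 + 0.13/9.4 = 0.03494 + 0.01383 = 0.04877
R_eff = 1/U_eff = 20.5 ft²·°F·h/BTU
Q = 245 × (70.9 − 5.97) / 20.5 = 775.8 BTU/h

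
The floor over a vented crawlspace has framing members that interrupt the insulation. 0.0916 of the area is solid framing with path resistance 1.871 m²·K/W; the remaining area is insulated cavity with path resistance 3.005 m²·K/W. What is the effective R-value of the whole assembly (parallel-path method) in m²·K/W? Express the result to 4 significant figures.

2.847 m²·K/W

U_eff = 0.9084/3.005 + 0.0916/1.871 = 0.3023 + 0.048958 = 0.35125
R_eff = 1/U_eff = 2.8469 m²·K/W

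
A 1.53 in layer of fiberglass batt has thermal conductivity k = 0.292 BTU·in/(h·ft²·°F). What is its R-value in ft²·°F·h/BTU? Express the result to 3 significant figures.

R = L/k = 1.53/0.292 = 5.24 ft²·°F·h/BTU

5.24 ft²·°F·h/BTU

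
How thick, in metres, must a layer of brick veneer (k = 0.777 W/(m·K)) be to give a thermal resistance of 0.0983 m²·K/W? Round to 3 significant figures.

0.0764 m

L = R·k = 0.0983 × 0.777 = 0.07638 m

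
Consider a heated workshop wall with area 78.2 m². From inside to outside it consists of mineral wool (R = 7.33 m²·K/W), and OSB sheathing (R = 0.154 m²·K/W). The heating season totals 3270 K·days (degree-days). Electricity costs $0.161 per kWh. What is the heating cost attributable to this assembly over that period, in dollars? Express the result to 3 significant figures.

R_total = 7.33 + 0.154 = 7.484 m²·K/W
E = A × HDD × 24 / R / 1000 = 78.2 × 3270 × 24 / 7.484 / 1000 = 820 kWh
Cost = 820 × 0.161 = $132

132 dollars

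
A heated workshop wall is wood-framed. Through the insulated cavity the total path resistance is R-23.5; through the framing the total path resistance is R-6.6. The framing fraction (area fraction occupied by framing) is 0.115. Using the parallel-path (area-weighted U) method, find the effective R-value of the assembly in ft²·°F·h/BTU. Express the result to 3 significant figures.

18.2 ft²·°F·h/BTU

U_eff = 0.885/23.5 + 0.115/6.6 = 0.03766 + 0.01742 = 0.05508
R_eff = 1/U_eff = 18.15 ft²·°F·h/BTU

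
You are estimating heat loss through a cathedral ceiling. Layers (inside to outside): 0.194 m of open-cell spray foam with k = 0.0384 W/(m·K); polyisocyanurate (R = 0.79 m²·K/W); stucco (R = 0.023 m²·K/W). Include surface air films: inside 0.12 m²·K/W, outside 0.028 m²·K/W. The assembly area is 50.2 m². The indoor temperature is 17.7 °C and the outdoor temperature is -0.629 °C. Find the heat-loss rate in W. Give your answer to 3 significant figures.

153 W

0.194/0.0384 = 5.052
R_total = 0.12 + 5.052 + 0.79 + 0.023 + 0.028 = 6.013 m²·K/W
Q = A·ΔT/R = 50.2 × (17.7 − (-0.629)) / 6.013 = 153 W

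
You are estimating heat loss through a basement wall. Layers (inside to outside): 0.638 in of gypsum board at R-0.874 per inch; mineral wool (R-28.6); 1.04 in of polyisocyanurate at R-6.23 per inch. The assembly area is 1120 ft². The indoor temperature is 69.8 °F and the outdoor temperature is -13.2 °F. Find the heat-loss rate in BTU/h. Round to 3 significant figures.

2610 BTU/h

0.638 × 0.874 = 0.5576
1.04 × 6.23 = 6.479
R_total = 0.5576 + 28.6 + 6.479 = 35.64 ft²·°F·h/BTU
Q = A·ΔT/R = 1120 × (69.8 − (-13.2)) / 35.64 = 2609 BTU/h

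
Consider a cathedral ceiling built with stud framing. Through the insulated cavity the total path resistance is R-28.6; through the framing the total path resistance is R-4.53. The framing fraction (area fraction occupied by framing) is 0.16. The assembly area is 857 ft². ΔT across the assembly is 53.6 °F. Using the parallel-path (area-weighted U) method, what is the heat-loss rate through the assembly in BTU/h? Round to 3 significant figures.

U_eff = 0.84/28.6 + 0.16/4.53 = 0.02937 + 0.03532 = 0.06469
R_eff = 1/U_eff = 15.46 ft²·°F·h/BTU
Q = 857 × 53.6 / 15.46 = 2972 BTU/h

2970 BTU/h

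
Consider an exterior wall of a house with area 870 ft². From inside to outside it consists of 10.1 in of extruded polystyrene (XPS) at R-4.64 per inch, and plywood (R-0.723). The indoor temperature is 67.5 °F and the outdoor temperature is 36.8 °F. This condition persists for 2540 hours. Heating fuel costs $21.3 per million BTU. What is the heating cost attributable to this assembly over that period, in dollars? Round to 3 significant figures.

30.4 dollars

10.1 × 4.64 = 46.86
R_total = 46.86 + 0.723 = 47.59 ft²·°F·h/BTU
Q = 870 × (67.5 − 36.8) / 47.59 = 561.3 BTU/h
E = 561.3 × 2540 = 1426000 BTU
Cost = 1426000/10⁶ × 21.3 = $30.37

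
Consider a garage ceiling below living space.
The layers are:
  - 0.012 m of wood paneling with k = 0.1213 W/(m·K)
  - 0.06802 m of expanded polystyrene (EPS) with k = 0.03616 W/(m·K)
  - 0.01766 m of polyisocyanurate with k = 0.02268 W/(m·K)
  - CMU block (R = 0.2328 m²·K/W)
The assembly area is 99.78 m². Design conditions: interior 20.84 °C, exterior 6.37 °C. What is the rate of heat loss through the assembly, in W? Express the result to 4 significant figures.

482.6 W

0.012/0.1213 = 0.098928
0.06802/0.03616 = 1.8811
0.01766/0.02268 = 0.77866
R_total = 0.098928 + 1.8811 + 0.77866 + 0.2328 = 2.9915 m²·K/W
Q = A·ΔT/R = 99.78 × (20.84 − 6.37) / 2.9915 = 482.64 W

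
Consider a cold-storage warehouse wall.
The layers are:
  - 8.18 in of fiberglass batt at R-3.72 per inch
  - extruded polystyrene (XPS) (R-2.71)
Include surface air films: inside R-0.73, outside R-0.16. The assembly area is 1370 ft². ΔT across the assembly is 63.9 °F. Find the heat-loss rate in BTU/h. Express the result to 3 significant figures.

8.18 × 3.72 = 30.43
R_total = 0.73 + 30.43 + 2.71 + 0.16 = 34.03 ft²·°F·h/BTU
Q = A·ΔT/R = 1370 × 63.9 / 34.03 = 2573 BTU/h

2570 BTU/h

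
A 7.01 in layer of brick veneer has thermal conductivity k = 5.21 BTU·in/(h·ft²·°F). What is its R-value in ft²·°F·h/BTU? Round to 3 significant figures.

1.35 ft²·°F·h/BTU

R = L/k = 7.01/5.21 = 1.345 ft²·°F·h/BTU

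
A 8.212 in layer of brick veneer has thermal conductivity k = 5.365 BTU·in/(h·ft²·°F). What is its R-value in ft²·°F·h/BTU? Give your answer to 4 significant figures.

1.531 ft²·°F·h/BTU

R = L/k = 8.212/5.365 = 1.5307 ft²·°F·h/BTU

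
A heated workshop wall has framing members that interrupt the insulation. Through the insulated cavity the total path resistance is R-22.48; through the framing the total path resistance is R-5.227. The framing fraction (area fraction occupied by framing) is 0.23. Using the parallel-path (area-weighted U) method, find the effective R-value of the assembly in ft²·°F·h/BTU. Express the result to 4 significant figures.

12.78 ft²·°F·h/BTU

U_eff = 0.77/22.48 + 0.23/5.227 = 0.034253 + 0.044002 = 0.078255
R_eff = 1/U_eff = 12.779 ft²·°F·h/BTU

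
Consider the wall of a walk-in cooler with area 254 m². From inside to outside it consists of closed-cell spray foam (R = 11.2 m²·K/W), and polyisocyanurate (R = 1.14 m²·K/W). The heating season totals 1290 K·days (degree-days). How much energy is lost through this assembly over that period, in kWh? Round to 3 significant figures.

R_total = 11.2 + 1.14 = 12.34 m²·K/W
E = A × HDD × 24 / R / 1000 = 254 × 1290 × 24 / 12.34 / 1000 = 637.3 kWh

637 kWh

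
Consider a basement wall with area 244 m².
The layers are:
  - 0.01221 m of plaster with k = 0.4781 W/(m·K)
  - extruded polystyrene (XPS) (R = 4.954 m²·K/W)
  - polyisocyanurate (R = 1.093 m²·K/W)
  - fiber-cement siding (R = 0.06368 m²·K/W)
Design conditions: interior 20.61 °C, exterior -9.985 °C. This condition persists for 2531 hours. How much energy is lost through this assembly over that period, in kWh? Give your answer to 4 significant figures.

3079 kWh

0.01221/0.4781 = 0.025539
R_total = 0.025539 + 4.954 + 1.093 + 0.06368 = 6.1362 m²·K/W
Q = 244 × (20.61 − (-9.985)) / 6.1362 = 1216.6 W
E = 1216.6 W × 2531 h / 1000 = 3079.2 kWh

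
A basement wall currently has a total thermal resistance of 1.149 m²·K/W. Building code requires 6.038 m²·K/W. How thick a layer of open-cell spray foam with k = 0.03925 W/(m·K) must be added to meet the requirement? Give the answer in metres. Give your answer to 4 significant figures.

ΔR = 6.038 − 1.149 = 4.889 m²·K/W
L = ΔR × k = 4.889 × 0.03925 = 0.19189 m

0.1919 m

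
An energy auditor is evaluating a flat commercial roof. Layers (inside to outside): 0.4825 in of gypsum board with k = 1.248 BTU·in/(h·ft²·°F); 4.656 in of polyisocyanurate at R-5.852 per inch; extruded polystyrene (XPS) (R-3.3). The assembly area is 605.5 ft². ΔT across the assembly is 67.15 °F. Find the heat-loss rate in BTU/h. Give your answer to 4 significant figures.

1314 BTU/h

0.4825/1.248 = 0.38662
4.656 × 5.852 = 27.247
R_total = 0.38662 + 27.247 + 3.3 = 30.934 ft²·°F·h/BTU
Q = A·ΔT/R = 605.5 × 67.15 / 30.934 = 1314.4 BTU/h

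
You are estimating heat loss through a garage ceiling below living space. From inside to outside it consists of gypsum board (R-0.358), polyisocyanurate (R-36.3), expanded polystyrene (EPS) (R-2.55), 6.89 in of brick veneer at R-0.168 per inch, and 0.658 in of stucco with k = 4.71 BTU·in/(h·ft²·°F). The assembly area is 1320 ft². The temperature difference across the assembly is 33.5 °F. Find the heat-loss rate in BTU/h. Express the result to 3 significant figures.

6.89 × 0.168 = 1.158
0.658/4.71 = 0.1397
R_total = 0.358 + 36.3 + 2.55 + 1.158 + 0.1397 = 40.51 ft²·°F·h/BTU
Q = A·ΔT/R = 1320 × 33.5 / 40.51 = 1092 BTU/h

1090 BTU/h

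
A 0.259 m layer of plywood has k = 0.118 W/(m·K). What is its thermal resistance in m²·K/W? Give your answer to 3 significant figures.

2.19 m²·K/W

R = L/k = 0.259/0.118 = 2.195 m²·K/W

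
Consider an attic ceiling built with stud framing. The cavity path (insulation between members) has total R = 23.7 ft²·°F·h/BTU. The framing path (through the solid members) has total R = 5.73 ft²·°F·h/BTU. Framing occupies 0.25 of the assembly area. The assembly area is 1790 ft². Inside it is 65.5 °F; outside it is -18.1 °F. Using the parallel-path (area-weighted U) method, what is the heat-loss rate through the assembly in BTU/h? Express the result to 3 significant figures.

U_eff = 0.75/23.7 + 0.25/5.73 = 0.03165 + 0.04363 = 0.07528
R_eff = 1/U_eff = 13.28 ft²·°F·h/BTU
Q = 1790 × (65.5 − (-18.1)) / 13.28 = 11260 BTU/h

11300 BTU/h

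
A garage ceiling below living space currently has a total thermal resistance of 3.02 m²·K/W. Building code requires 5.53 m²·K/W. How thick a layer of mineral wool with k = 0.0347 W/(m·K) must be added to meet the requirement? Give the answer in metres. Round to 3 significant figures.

ΔR = 5.53 − 3.02 = 2.51 m²·K/W
L = ΔR × k = 2.51 × 0.0347 = 0.0871 m

0.0871 m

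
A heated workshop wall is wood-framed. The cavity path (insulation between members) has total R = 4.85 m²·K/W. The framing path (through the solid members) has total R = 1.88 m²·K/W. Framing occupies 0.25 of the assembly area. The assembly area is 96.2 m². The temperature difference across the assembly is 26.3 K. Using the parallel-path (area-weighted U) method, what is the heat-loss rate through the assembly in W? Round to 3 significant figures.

728 W

U_eff = 0.75/4.85 + 0.25/1.88 = 0.1546 + 0.133 = 0.2876
R_eff = 1/U_eff = 3.477 m²·K/W
Q = 96.2 × 26.3 / 3.477 = 727.7 W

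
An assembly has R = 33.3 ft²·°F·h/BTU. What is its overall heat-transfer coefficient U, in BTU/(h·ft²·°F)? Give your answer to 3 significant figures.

0.0300 BTU/(h·ft²·°F)

U = 1/R = 1/33.3 = 0.03003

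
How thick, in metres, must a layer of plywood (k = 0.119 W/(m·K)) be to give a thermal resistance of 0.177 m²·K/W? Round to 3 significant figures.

L = R·k = 0.177 × 0.119 = 0.02106 m

0.0211 m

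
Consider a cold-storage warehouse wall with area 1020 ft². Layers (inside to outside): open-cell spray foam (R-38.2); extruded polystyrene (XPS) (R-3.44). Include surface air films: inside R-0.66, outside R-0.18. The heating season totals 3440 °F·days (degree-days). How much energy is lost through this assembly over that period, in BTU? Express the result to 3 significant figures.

R_total = 0.66 + 38.2 + 3.44 + 0.18 = 42.48 ft²·°F·h/BTU
E = A × HDD × 24 / R = 1020 × 3440 × 24 / 42.48 = 1982000 BTU

1980000 BTU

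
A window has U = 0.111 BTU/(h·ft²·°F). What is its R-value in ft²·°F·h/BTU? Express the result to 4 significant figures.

9.009 ft²·°F·h/BTU

R = 1/U = 1/0.111 = 9.009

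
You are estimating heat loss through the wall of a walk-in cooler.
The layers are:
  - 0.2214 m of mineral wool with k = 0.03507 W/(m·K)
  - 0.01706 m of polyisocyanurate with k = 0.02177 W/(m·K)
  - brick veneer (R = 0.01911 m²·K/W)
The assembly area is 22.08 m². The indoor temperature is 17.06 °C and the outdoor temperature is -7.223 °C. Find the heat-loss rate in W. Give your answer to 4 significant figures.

0.2214/0.03507 = 6.3131
0.01706/0.02177 = 0.78365
R_total = 6.3131 + 0.78365 + 0.01911 = 7.1158 m²·K/W
Q = A·ΔT/R = 22.08 × (17.06 − (-7.223)) / 7.1158 = 75.349 W

75.35 W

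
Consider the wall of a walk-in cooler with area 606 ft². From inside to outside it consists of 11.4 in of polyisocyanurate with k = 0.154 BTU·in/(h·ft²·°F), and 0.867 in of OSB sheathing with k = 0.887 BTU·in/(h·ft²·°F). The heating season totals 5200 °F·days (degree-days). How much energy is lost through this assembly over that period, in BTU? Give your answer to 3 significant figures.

11.4/0.154 = 74.03
0.867/0.887 = 0.9775
R_total = 74.03 + 0.9775 = 75 ft²·°F·h/BTU
E = A × HDD × 24 / R = 606 × 5200 × 24 / 75 = 1008000 BTU

1010000 BTU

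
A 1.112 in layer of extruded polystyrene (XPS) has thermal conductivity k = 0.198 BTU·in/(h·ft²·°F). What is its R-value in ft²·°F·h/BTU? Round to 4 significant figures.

R = L/k = 1.112/0.198 = 5.6162 ft²·°F·h/BTU

5.616 ft²·°F·h/BTU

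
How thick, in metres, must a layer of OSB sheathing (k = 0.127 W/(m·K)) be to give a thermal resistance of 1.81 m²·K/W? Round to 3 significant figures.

0.230 m

L = R·k = 1.81 × 0.127 = 0.2299 m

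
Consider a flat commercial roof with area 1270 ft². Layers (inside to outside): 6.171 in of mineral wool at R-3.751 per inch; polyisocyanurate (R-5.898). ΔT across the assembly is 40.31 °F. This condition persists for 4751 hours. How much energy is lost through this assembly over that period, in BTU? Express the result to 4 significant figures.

8374000 BTU

6.171 × 3.751 = 23.147
R_total = 23.147 + 5.898 = 29.045 ft²·°F·h/BTU
Q = 1270 × 40.31 / 29.045 = 1762.5 BTU/h
E = 1762.5 × 4751 = 8373800 BTU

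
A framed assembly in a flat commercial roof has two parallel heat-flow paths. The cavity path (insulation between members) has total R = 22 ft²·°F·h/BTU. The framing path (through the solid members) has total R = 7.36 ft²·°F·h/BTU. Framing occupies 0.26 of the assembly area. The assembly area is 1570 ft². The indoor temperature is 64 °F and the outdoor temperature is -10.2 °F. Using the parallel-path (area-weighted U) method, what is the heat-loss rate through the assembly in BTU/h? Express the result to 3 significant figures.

8030 BTU/h

U_eff = 0.74/22 + 0.26/7.36 = 0.03364 + 0.03533 = 0.06896
R_eff = 1/U_eff = 14.5 ft²·°F·h/BTU
Q = 1570 × (64 − (-10.2)) / 14.5 = 8034 BTU/h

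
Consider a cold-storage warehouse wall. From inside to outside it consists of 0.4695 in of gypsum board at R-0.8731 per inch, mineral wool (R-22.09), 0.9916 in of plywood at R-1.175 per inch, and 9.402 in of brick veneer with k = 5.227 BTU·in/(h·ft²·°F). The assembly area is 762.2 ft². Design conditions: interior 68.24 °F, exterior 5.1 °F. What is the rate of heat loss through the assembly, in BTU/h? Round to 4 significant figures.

1890 BTU/h

0.4695 × 0.8731 = 0.40992
0.9916 × 1.175 = 1.1651
9.402/5.227 = 1.7987
R_total = 0.40992 + 22.09 + 1.1651 + 1.7987 = 25.464 ft²·°F·h/BTU
Q = A·ΔT/R = 762.2 × (68.24 − 5.1) / 25.464 = 1890 BTU/h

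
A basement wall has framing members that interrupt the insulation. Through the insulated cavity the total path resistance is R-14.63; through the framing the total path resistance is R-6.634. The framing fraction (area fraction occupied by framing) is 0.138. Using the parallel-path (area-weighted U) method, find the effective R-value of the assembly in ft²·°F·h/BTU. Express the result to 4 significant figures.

12.54 ft²·°F·h/BTU

U_eff = 0.862/14.63 + 0.138/6.634 = 0.05892 + 0.020802 = 0.079722
R_eff = 1/U_eff = 12.544 ft²·°F·h/BTU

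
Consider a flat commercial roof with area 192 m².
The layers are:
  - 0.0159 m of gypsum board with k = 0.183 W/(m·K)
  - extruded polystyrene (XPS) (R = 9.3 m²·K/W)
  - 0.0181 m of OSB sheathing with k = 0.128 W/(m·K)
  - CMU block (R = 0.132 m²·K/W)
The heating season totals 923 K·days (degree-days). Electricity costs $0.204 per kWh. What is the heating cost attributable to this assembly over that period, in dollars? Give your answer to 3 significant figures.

89.8 dollars

0.0159/0.183 = 0.08689
0.0181/0.128 = 0.1414
R_total = 0.08689 + 9.3 + 0.1414 + 0.132 = 9.66 m²·K/W
E = A × HDD × 24 / R / 1000 = 192 × 923 × 24 / 9.66 / 1000 = 440.3 kWh
Cost = 440.3 × 0.204 = $89.82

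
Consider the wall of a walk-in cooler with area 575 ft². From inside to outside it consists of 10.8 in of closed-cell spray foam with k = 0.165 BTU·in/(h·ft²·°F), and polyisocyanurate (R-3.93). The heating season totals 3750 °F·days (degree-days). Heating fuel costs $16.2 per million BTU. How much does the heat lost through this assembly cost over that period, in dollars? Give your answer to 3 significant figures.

12.1 dollars

10.8/0.165 = 65.45
R_total = 65.45 + 3.93 = 69.38 ft²·°F·h/BTU
E = A × HDD × 24 / R = 575 × 3750 × 24 / 69.38 = 745800 BTU
Cost = 745800/10⁶ × 16.2 = $12.08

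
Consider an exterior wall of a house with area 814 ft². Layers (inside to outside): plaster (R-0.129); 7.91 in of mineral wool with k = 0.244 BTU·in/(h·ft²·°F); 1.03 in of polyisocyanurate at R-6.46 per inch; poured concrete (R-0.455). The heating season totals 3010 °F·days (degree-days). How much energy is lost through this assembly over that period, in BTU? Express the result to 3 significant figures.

7.91/0.244 = 32.42
1.03 × 6.46 = 6.654
R_total = 0.129 + 32.42 + 6.654 + 0.455 = 39.66 ft²·°F·h/BTU
E = A × HDD × 24 / R = 814 × 3010 × 24 / 39.66 = 1483000 BTU

1480000 BTU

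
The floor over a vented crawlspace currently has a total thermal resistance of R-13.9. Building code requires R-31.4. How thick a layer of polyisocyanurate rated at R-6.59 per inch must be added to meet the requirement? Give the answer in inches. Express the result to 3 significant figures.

ΔR = 31.4 − 13.9 = 17.5 ft²·°F·h/BTU
L = ΔR / (R/in) = 17.5/6.59 = 2.656 in

2.66 in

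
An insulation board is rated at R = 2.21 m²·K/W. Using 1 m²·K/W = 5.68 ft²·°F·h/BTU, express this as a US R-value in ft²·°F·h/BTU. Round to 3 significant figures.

12.6 ft²·°F·h/BTU

R_US = 2.21 × 5.68 = 12.55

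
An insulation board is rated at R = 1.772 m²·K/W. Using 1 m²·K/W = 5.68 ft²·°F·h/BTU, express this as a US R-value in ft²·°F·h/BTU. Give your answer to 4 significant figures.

10.06 ft²·°F·h/BTU

R_US = 1.772 × 5.68 = 10.065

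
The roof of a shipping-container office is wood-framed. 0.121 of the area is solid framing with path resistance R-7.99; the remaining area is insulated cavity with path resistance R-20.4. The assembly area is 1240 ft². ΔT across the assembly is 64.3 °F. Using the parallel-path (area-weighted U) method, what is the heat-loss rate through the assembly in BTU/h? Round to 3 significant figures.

4640 BTU/h

U_eff = 0.879/20.4 + 0.121/7.99 = 0.04309 + 0.01514 = 0.05823
R_eff = 1/U_eff = 17.17 ft²·°F·h/BTU
Q = 1240 × 64.3 / 17.17 = 4643 BTU/h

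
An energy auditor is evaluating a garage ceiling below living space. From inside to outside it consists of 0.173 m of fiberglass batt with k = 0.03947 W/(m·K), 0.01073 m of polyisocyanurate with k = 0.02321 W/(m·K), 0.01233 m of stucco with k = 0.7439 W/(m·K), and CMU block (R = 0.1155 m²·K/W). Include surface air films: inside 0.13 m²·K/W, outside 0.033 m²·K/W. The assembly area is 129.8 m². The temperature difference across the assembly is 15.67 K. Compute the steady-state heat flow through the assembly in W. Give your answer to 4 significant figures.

395.7 W

0.173/0.03947 = 4.3831
0.01073/0.02321 = 0.4623
0.01233/0.7439 = 0.016575
R_total = 0.13 + 4.3831 + 0.4623 + 0.016575 + 0.1155 + 0.033 = 5.1405 m²·K/W
Q = A·ΔT/R = 129.8 × 15.67 / 5.1405 = 395.68 W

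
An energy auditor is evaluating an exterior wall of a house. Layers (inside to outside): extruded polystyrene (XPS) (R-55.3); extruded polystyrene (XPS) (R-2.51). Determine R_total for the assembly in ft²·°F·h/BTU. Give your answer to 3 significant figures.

R_total = 55.3 + 2.51 = 57.81 ft²·°F·h/BTU

57.8 ft²·°F·h/BTU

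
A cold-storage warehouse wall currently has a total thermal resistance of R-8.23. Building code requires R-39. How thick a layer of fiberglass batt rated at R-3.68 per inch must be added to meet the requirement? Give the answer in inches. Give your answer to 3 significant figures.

ΔR = 39 − 8.23 = 30.77 ft²·°F·h/BTU
L = ΔR / (R/in) = 30.77/3.68 = 8.361 in

8.36 in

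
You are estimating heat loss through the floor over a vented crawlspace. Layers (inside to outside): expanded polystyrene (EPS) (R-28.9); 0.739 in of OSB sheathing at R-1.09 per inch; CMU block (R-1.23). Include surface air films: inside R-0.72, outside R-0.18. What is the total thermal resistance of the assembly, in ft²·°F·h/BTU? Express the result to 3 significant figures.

0.739 × 1.09 = 0.8055
R_total = 0.72 + 28.9 + 0.8055 + 1.23 + 0.18 = 31.84 ft²·°F·h/BTU

31.8 ft²·°F·h/BTU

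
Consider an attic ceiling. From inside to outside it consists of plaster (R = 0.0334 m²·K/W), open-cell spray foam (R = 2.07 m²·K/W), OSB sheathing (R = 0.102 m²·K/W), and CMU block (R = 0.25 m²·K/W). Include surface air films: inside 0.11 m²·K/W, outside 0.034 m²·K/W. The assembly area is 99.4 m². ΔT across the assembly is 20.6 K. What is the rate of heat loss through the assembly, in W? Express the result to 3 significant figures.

788 W

R_total = 0.11 + 0.0334 + 2.07 + 0.102 + 0.25 + 0.034 = 2.599 m²·K/W
Q = A·ΔT/R = 99.4 × 20.6 / 2.599 = 787.7 W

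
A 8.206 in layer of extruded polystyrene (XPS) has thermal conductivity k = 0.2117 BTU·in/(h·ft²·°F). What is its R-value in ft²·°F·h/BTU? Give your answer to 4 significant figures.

38.76 ft²·°F·h/BTU

R = L/k = 8.206/0.2117 = 38.762 ft²·°F·h/BTU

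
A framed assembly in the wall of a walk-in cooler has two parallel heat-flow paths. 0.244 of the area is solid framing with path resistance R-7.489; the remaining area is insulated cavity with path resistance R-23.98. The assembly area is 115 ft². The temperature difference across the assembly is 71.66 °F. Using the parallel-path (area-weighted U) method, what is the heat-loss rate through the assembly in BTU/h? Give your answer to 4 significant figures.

528.3 BTU/h

U_eff = 0.756/23.98 + 0.244/7.489 = 0.031526 + 0.032581 = 0.064107
R_eff = 1/U_eff = 15.599 ft²·°F·h/BTU
Q = 115 × 71.66 / 15.599 = 528.3 BTU/h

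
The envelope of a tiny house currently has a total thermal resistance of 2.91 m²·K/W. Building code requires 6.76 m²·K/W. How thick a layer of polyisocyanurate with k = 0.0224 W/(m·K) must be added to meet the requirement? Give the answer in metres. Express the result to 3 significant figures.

0.0862 m

ΔR = 6.76 − 2.91 = 3.85 m²·K/W
L = ΔR × k = 3.85 × 0.0224 = 0.08624 m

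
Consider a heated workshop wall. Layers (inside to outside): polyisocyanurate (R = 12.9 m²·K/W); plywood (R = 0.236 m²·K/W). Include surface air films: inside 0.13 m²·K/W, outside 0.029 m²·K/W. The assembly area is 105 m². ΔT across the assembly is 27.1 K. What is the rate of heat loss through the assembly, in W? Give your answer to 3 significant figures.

R_total = 0.13 + 12.9 + 0.236 + 0.029 = 13.29 m²·K/W
Q = A·ΔT/R = 105 × 27.1 / 13.29 = 214 W

214 W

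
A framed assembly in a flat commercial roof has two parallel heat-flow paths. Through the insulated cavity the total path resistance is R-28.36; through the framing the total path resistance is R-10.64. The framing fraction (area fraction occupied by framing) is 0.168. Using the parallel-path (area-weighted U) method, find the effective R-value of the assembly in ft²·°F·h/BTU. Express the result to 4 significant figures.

22.16 ft²·°F·h/BTU

U_eff = 0.832/28.36 + 0.168/10.64 = 0.029337 + 0.015789 = 0.045127
R_eff = 1/U_eff = 22.16 ft²·°F·h/BTU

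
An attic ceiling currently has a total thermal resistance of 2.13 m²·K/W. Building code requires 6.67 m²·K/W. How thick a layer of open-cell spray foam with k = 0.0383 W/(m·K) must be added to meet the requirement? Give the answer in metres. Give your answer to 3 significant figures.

0.174 m

ΔR = 6.67 − 2.13 = 4.54 m²·K/W
L = ΔR × k = 4.54 × 0.0383 = 0.1739 m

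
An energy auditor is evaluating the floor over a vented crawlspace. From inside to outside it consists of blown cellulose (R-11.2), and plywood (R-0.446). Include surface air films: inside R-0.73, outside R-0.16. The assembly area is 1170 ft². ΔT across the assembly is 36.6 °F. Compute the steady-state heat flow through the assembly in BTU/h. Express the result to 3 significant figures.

R_total = 0.73 + 11.2 + 0.446 + 0.16 = 12.54 ft²·°F·h/BTU
Q = A·ΔT/R = 1170 × 36.6 / 12.54 = 3416 BTU/h

3420 BTU/h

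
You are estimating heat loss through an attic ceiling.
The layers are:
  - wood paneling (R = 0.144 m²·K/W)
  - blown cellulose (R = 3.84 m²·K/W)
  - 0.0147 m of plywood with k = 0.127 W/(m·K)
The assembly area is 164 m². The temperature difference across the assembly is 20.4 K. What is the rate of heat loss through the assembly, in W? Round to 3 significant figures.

816 W

0.0147/0.127 = 0.1157
R_total = 0.144 + 3.84 + 0.1157 = 4.1 m²·K/W
Q = A·ΔT/R = 164 × 20.4 / 4.1 = 816.1 W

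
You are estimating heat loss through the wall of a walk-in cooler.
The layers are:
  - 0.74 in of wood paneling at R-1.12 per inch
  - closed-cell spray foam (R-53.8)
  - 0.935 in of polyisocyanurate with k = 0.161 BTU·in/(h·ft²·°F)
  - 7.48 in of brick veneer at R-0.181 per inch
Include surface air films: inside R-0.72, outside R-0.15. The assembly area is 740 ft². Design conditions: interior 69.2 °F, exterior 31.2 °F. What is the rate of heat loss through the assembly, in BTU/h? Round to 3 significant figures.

449 BTU/h

0.74 × 1.12 = 0.8288
0.935/0.161 = 5.807
7.48 × 0.181 = 1.354
R_total = 0.72 + 0.8288 + 53.8 + 5.807 + 1.354 + 0.15 = 62.66 ft²·°F·h/BTU
Q = A·ΔT/R = 740 × (69.2 − 31.2) / 62.66 = 448.8 BTU/h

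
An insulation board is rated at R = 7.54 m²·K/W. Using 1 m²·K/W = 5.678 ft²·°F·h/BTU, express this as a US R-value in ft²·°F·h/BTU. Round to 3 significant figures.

42.8 ft²·°F·h/BTU

R_US = 7.54 × 5.678 = 42.81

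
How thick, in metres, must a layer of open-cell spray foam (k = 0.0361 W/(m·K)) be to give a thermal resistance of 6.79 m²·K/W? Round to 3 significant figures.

0.245 m

L = R·k = 6.79 × 0.0361 = 0.2451 m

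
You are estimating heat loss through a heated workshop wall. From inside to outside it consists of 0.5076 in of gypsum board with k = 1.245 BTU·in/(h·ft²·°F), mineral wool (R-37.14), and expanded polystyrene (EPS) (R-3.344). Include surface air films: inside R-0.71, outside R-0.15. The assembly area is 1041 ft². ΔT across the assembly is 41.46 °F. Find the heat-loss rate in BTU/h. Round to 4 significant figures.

0.5076/1.245 = 0.40771
R_total = 0.71 + 0.40771 + 37.14 + 3.344 + 0.15 = 41.752 ft²·°F·h/BTU
Q = A·ΔT/R = 1041 × 41.46 / 41.752 = 1033.7 BTU/h

1034 BTU/h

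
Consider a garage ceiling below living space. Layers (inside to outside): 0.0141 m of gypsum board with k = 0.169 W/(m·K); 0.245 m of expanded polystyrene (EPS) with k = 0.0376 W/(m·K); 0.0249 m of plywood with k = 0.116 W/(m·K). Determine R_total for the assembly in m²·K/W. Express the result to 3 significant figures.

6.81 m²·K/W

0.0141/0.169 = 0.08343
0.245/0.0376 = 6.516
0.0249/0.116 = 0.2147
R_total = 0.08343 + 6.516 + 0.2147 = 6.814 m²·K/W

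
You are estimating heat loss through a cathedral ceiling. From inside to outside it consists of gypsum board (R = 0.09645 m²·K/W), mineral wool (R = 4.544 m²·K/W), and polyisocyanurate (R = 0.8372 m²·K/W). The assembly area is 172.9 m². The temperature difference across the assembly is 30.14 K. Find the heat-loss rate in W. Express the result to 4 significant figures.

951.4 W

R_total = 0.09645 + 4.544 + 0.8372 = 5.4776 m²·K/W
Q = A·ΔT/R = 172.9 × 30.14 / 5.4776 = 951.36 W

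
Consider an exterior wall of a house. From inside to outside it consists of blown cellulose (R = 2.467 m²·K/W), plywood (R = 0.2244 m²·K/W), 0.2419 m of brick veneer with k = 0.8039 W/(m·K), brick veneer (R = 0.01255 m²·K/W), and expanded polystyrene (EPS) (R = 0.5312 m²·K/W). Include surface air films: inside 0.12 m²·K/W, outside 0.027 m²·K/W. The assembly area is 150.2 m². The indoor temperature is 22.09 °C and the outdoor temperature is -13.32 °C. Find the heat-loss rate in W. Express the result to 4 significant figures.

1444 W

0.2419/0.8039 = 0.30091
R_total = 0.12 + 2.467 + 0.2244 + 0.30091 + 0.01255 + 0.5312 + 0.027 = 3.6831 m²·K/W
Q = A·ΔT/R = 150.2 × (22.09 − (-13.32)) / 3.6831 = 1444.1 W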